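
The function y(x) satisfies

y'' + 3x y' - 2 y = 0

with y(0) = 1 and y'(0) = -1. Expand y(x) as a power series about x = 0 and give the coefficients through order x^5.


Ansatz: y(x) = sum_{n>=0} a_n x^n, so y'(x) = sum_{n>=1} n a_n x^(n-1) and y''(x) = sum_{n>=2} n(n-1) a_n x^(n-2).
Substitute into P(x) y'' + Q(x) y' + R(x) y = 0 with P(x) = 1, Q(x) = 3x, R(x) = -2, and match powers of x.
Initial conditions: a_0 = 1, a_1 = -1.
Setting the coefficient of each power of x to zero and solving order by order (substituting the coefficients already found):
  x^0: 2 a_2 - 2 a_0 = 0  ->  2 a_2 = 2 a_0 = 2  ->  a_2 = 1
  x^1: 6 a_3 + a_1 = 0  ->  6 a_3 = -a_1 = 1  ->  a_3 = 1/6
  x^2: 12 a_4 + 4 a_2 = 0  ->  12 a_4 = -4 a_2 = -4  ->  a_4 = -1/3
  x^3: 20 a_5 + 7 a_3 = 0  ->  20 a_5 = -7 a_3 = -7/6  ->  a_5 = -7/120
Truncated series: y(x) = 1 - x + x^2 + (1/6) x^3 - (1/3) x^4 - (7/120) x^5 + O(x^6).

a_0 = 1; a_1 = -1; a_2 = 1; a_3 = 1/6; a_4 = -1/3; a_5 = -7/120


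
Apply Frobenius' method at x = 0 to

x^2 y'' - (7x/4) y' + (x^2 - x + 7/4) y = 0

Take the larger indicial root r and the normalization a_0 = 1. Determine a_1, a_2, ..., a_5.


Write in Frobenius form y'' + (p(x)/x) y' + (q(x)/x^2) y = 0:
  p(x) = -7/4,  q(x) = x^2 - x + 7/4.
Indicial equation: r(r-1) + (-7/4) r + (7/4) = 0 -> roots r_1 = 7/4, r_2 = 1.
Take r = r_1 = 7/4. Let y(x) = x^r sum_{n>=0} a_n x^n with a_0 = 1.
Substitute y = x^r sum a_n x^n and match x^{r+n}. The recurrence is
  D(n) a_n - 1 a_{n-1} + 1 a_{n-2} = 0,  where D(n) = (r+n)(r+n-1) + (-7/4)(r+n) + (7/4).
  a_n = [1 a_{n-1} - 1 a_{n-2}] / D(n).
Since the indicial polynomial factors as (r - r_1)(r - r_2), D(n) = (r_1 + n - r_1)(r_1 + n - r_2) = n(n + 3/4).
Evaluating step by step (a_0 = 1):
  n = 1: D(1) = 1(1 + 3/4) = 7/4; numerator = 1(1) = 1; a_1 = (1)/(7/4) = 4/7
  n = 2: D(2) = 2(2 + 3/4) = 11/2; numerator = 1(4/7) - 1(1) = -3/7; a_2 = (-3/7)/(11/2) = -6/77
  n = 3: D(3) = 3(3 + 3/4) = 45/4; numerator = 1(-6/77) - 1(4/7) = -50/77; a_3 = (-50/77)/(45/4) = -40/693
  n = 4: D(4) = 4(4 + 3/4) = 19; numerator = 1(-40/693) - 1(-6/77) = 2/99; a_4 = (2/99)/(19) = 2/1881
  n = 5: D(5) = 5(5 + 3/4) = 115/4; numerator = 1(2/1881) - 1(-40/693) = 86/1463; a_5 = (86/1463)/(115/4) = 344/168245

r = 7/4; a_0 = 1; a_1 = 4/7; a_2 = -6/77; a_3 = -40/693; a_4 = 2/1881; a_5 = 344/168245


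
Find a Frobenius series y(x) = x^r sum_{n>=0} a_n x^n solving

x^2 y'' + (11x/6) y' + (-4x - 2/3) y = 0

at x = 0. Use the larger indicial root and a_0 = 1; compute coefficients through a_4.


Write in Frobenius form y'' + (p(x)/x) y' + (q(x)/x^2) y = 0:
  p(x) = 11/6,  q(x) = -4x - 2/3.
Indicial equation: r(r-1) + (11/6) r + (-2/3) = 0 -> roots r_1 = 1/2, r_2 = -4/3.
Take r = r_1 = 1/2. Let y(x) = x^r sum_{n>=0} a_n x^n with a_0 = 1.
Substitute y = x^r sum a_n x^n and match x^{r+n}. The recurrence is
  D(n) a_n - 4 a_{n-1} = 0,  where D(n) = (r+n)(r+n-1) + (11/6)(r+n) + (-2/3).
  a_n = 4 / D(n) * a_{n-1}.
Since the indicial polynomial factors as (r - r_1)(r - r_2), D(n) = (r_1 + n - r_1)(r_1 + n - r_2) = n(n + 11/6).
Evaluating step by step (a_0 = 1):
  n = 1: D(1) = 1(1 + 11/6) = 17/6; numerator = 4(1) = 4; a_1 = (4)/(17/6) = 24/17
  n = 2: D(2) = 2(2 + 11/6) = 23/3; numerator = 4(24/17) = 96/17; a_2 = (96/17)/(23/3) = 288/391
  n = 3: D(3) = 3(3 + 11/6) = 29/2; numerator = 4(288/391) = 1152/391; a_3 = (1152/391)/(29/2) = 2304/11339
  n = 4: D(4) = 4(4 + 11/6) = 70/3; numerator = 4(2304/11339) = 9216/11339; a_4 = (9216/11339)/(70/3) = 13824/396865

r = 1/2; a_0 = 1; a_1 = 24/17; a_2 = 288/391; a_3 = 2304/11339; a_4 = 13824/396865


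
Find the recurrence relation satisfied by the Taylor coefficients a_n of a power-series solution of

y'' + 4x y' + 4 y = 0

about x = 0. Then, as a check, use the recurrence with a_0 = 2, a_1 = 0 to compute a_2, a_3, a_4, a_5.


Substitute y = sum_n a_n x^n.
y''(x) has coefficient (n+2)(n+1) a_{n+2} at x^n;
4 x y'(x) has coefficient 4 n a_n at x^n (shift);
4 y(x) has coefficient 4 a_n at x^n.
Matching x^n: (n+2)(n+1) a_{n+2} + (4n + 4) a_n = 0.
Thus a_{n+2} = (-4n - 4) / ((n+1)(n+2)) * a_n.

Check with a_0 = 2, a_1 = 0 (apply the recurrence for n = 0, 1, 2, 3): a_0 = 2, a_1 = 0, a_2 = -4, a_3 = 0, a_4 = 4, a_5 = 0.

a_(n+2) = (-4n - 4) / ((n+1)(n+2)) * a_n; check: a_0 = 2, a_1 = 0, a_2 = -4, a_3 = 0, a_4 = 4, a_5 = 0


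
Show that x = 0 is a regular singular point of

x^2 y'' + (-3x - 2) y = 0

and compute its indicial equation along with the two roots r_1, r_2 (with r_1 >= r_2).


Divide by x^2 to reach normal form y'' + P_1(x) y' + P_2(x) y = 0 with P_1(x) = 0 and P_2(x) = -3/x - 2/x^2.
x = 0 is a singular point because the y-coefficient -3/x - 2/x^2 has a pole at x = 0.
It is a regular singular point because x P_1(x) = p(x) = 0 and x^2 P_2(x) = q(x) = -3x - 2 are polynomials, hence analytic at x = 0.
p(0) = 0,  q(0) = -2.
Indicial equation: r(r-1) + p(0) r + q(0) = 0, i.e. r^2 + (p(0) - 1) r + q(0) = 0, i.e. r^2 - 1 r - 2 = 0.
Discriminant: (-1)^2 - 4(-2) = 9, so r = (1 ± 3)/2.
Solving: r_1 = 2, r_2 = -1.

indicial: r^2 - 1 r - 2 = 0; roots r_1 = 2, r_2 = -1


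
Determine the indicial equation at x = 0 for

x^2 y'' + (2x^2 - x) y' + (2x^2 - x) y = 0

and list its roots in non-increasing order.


Divide by x^2 to reach normal form y'' + P_1(x) y' + P_2(x) y = 0 with P_1(x) = 2 - 1/x and P_2(x) = 2 - 1/x.
x = 0 is a singular point because the y'-coefficient 2 - 1/x has a pole at x = 0 and the y-coefficient 2 - 1/x has a pole at x = 0.
It is a regular singular point because x P_1(x) = p(x) = 2x - 1 and x^2 P_2(x) = q(x) = 2x^2 - x are polynomials, hence analytic at x = 0.
p(0) = -1,  q(0) = 0.
Indicial equation: r(r-1) + p(0) r + q(0) = 0, i.e. r^2 + (p(0) - 1) r + q(0) = 0, i.e. r^2 - 2 r = 0.
Discriminant: (-2)^2 - 4(0) = 4, so r = (2 ± 2)/2.
Solving: r_1 = 2, r_2 = 0.

indicial: r^2 - 2 r = 0; roots r_1 = 2, r_2 = 0


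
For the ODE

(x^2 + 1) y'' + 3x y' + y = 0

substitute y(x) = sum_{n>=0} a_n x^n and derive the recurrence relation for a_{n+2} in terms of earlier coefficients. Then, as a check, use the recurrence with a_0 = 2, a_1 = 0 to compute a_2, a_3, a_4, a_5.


Substitute y = sum_n a_n x^n.
(1 + 1 x^2) y'' contributes (n+2)(n+1) a_{n+2} + n(n-1) a_n at x^n.
3 x y'(x) contributes 3 n a_n at x^n.
y(x) contributes 1 a_n at x^n.
Matching x^n: (n+2)(n+1) a_{n+2} + (n(n-1) + 3 n + 1) a_n = 0.
Thus a_{n+2} = (-n(n-1) - 3 n - 1) / ((n+1)(n+2)) * a_n.

Check with a_0 = 2, a_1 = 0 (apply the recurrence for n = 0, 1, 2, 3): a_0 = 2, a_1 = 0, a_2 = -1, a_3 = 0, a_4 = 3/4, a_5 = 0.

a_(n+2) = (-n(n-1) - 3 n - 1) / ((n+1)(n+2)) * a_n; check: a_0 = 2, a_1 = 0, a_2 = -1, a_3 = 0, a_4 = 3/4, a_5 = 0


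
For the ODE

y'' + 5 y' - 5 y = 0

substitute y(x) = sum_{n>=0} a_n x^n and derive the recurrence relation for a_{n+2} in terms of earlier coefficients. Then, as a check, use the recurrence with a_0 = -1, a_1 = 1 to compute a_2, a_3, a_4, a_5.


Substitute y = sum_n a_n x^n.
y''(x) has coefficient (n+2)(n+1) a_{n+2} at x^n;
5 y'(x) has coefficient 5 (n+1) a_{n+1} at x^n;
-5 y(x) has coefficient -5 a_n at x^n.
Matching x^n: (n+2)(n+1) a_{n+2} + 5 (n+1) a_{n+1} - 5 a_n = 0.
Thus a_{n+2} = [-5 (n+1) a_{n+1} + 5 a_n] / ((n+1)(n+2)).

Check with a_0 = -1, a_1 = 1 (apply the recurrence for n = 0, 1, 2, 3): a_0 = -1, a_1 = 1, a_2 = -5, a_3 = 55/6, a_4 = -325/24, a_5 = 95/6.

a_(n+2) = [-5 (n+1) a_(n+1) + 5 a_n] / ((n+1)(n+2)); check: a_0 = -1, a_1 = 1, a_2 = -5, a_3 = 55/6, a_4 = -325/24, a_5 = 95/6


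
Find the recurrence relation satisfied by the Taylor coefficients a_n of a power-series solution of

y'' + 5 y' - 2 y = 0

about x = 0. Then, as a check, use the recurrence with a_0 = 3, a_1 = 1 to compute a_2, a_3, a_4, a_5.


Substitute y = sum_n a_n x^n.
y''(x) has coefficient (n+2)(n+1) a_{n+2} at x^n;
5 y'(x) has coefficient 5 (n+1) a_{n+1} at x^n;
-2 y(x) has coefficient -2 a_n at x^n.
Matching x^n: (n+2)(n+1) a_{n+2} + 5 (n+1) a_{n+1} - 2 a_n = 0.
Thus a_{n+2} = [-5 (n+1) a_{n+1} + 2 a_n] / ((n+1)(n+2)).

Check with a_0 = 3, a_1 = 1 (apply the recurrence for n = 0, 1, 2, 3): a_0 = 3, a_1 = 1, a_2 = 1/2, a_3 = -1/2, a_4 = 17/24, a_5 = -91/120.

a_(n+2) = [-5 (n+1) a_(n+1) + 2 a_n] / ((n+1)(n+2)); check: a_0 = 3, a_1 = 1, a_2 = 1/2, a_3 = -1/2, a_4 = 17/24, a_5 = -91/120


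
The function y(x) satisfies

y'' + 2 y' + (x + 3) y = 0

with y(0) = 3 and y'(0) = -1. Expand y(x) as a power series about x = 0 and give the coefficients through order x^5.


Ansatz: y(x) = sum_{n>=0} a_n x^n, so y'(x) = sum_{n>=1} n a_n x^(n-1) and y''(x) = sum_{n>=2} n(n-1) a_n x^(n-2).
Substitute into P(x) y'' + Q(x) y' + R(x) y = 0 with P(x) = 1, Q(x) = 2, R(x) = x + 3, and match powers of x.
Initial conditions: a_0 = 3, a_1 = -1.
Setting the coefficient of each power of x to zero and solving order by order (substituting the coefficients already found):
  x^0: 2 a_2 + 2 a_1 + 3 a_0 = 0  ->  2 a_2 = -2 a_1 - 3 a_0 = -7  ->  a_2 = -7/2
  x^1: 6 a_3 + 4 a_2 + 3 a_1 + a_0 = 0  ->  6 a_3 = -4 a_2 - 3 a_1 - a_0 = 14  ->  a_3 = 7/3
  x^2: 12 a_4 + 6 a_3 + 3 a_2 + a_1 = 0  ->  12 a_4 = -6 a_3 - 3 a_2 - a_1 = -5/2  ->  a_4 = -5/24
  x^3: 20 a_5 + 8 a_4 + 3 a_3 + a_2 = 0  ->  20 a_5 = -8 a_4 - 3 a_3 - a_2 = -11/6  ->  a_5 = -11/120
Truncated series: y(x) = 3 - x - (7/2) x^2 + (7/3) x^3 - (5/24) x^4 - (11/120) x^5 + O(x^6).

a_0 = 3; a_1 = -1; a_2 = -7/2; a_3 = 7/3; a_4 = -5/24; a_5 = -11/120


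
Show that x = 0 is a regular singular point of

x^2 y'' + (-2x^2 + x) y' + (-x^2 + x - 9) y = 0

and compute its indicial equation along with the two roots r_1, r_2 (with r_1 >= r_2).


Divide by x^2 to reach normal form y'' + P_1(x) y' + P_2(x) y = 0 with P_1(x) = -2 + 1/x and P_2(x) = -1 + 1/x - 9/x^2.
x = 0 is a singular point because the y'-coefficient -2 + 1/x has a pole at x = 0 and the y-coefficient -1 + 1/x - 9/x^2 has a pole at x = 0.
It is a regular singular point because x P_1(x) = p(x) = 1 - 2x and x^2 P_2(x) = q(x) = -x^2 + x - 9 are polynomials, hence analytic at x = 0.
p(0) = 1,  q(0) = -9.
Indicial equation: r(r-1) + p(0) r + q(0) = 0, i.e. r^2 + (p(0) - 1) r + q(0) = 0, i.e. r^2 - 9 = 0.
Discriminant: (0)^2 - 4(-9) = 36, so r = (0 ± 6)/2.
Solving: r_1 = 3, r_2 = -3.

indicial: r^2 - 9 = 0; roots r_1 = 3, r_2 = -3


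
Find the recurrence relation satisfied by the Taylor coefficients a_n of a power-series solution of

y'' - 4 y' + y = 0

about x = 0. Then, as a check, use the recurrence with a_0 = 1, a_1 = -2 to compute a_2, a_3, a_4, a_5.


Substitute y = sum_n a_n x^n.
y''(x) has coefficient (n+2)(n+1) a_{n+2} at x^n;
-4 y'(x) has coefficient -4 (n+1) a_{n+1} at x^n;
y(x) has coefficient 1 a_n at x^n.
Matching x^n: (n+2)(n+1) a_{n+2} - 4 (n+1) a_{n+1} + 1 a_n = 0.
Thus a_{n+2} = [4 (n+1) a_{n+1} - 1 a_n] / ((n+1)(n+2)).

Check with a_0 = 1, a_1 = -2 (apply the recurrence for n = 0, 1, 2, 3): a_0 = 1, a_1 = -2, a_2 = -9/2, a_3 = -17/3, a_4 = -127/24, a_5 = -79/20.

a_(n+2) = [4 (n+1) a_(n+1) - 1 a_n] / ((n+1)(n+2)); check: a_0 = 1, a_1 = -2, a_2 = -9/2, a_3 = -17/3, a_4 = -127/24, a_5 = -79/20


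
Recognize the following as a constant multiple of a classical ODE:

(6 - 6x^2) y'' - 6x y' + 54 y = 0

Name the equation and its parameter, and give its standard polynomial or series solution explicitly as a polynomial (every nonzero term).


All three coefficients share the factor 6; dividing through by 6 gives  (1 - x^2) y'' - x y' + 9 y = 0.
This matches the Chebyshev equation (1 - x^2) y'' - x y' + n^2 y = 0 (note the -x y' term, not -2x y') with n^2 = 9, so n = 3; the polynomial solution is T_3(x).
With y = sum_k a_k x^k, matching x^k gives (k+2)(k+1) a_{k+2} = (k^2 - n^2) a_k = (k - 3)(k + 3) a_k. The right side vanishes at k = 3, so the series with the parity of 3 terminates at degree 3.
Standard normalization: leading coefficient of T_n is 2^(n-1), so a_3 = 2^2 = 4. Work downward with a_k = (k+1)(k+2) a_{k+2} / ((k - 3)(k + 3)):
  a_1 = (2)(3)(4) / ((1 - 3)(1 + 3)) = 24/(-8) = -3
Hence T_3(x) = 4 x^3 - 3 x.

T_3(x); series = 4 x^3 - 3 x


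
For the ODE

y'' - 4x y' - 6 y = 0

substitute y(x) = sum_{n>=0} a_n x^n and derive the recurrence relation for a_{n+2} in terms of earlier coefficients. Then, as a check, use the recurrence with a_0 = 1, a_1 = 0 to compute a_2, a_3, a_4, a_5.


Substitute y = sum_n a_n x^n.
y''(x) has coefficient (n+2)(n+1) a_{n+2} at x^n;
-4 x y'(x) has coefficient -4 n a_n at x^n (shift);
-6 y(x) has coefficient -6 a_n at x^n.
Matching x^n: (n+2)(n+1) a_{n+2} + (-4n - 6) a_n = 0.
Thus a_{n+2} = (4n + 6) / ((n+1)(n+2)) * a_n.

Check with a_0 = 1, a_1 = 0 (apply the recurrence for n = 0, 1, 2, 3): a_0 = 1, a_1 = 0, a_2 = 3, a_3 = 0, a_4 = 7/2, a_5 = 0.

a_(n+2) = (4n + 6) / ((n+1)(n+2)) * a_n; check: a_0 = 1, a_1 = 0, a_2 = 3, a_3 = 0, a_4 = 7/2, a_5 = 0


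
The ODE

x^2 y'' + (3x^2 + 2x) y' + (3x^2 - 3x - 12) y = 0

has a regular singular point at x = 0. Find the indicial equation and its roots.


Divide by x^2 to reach normal form y'' + P_1(x) y' + P_2(x) y = 0 with P_1(x) = 3 + 2/x and P_2(x) = 3 - 3/x - 12/x^2.
x = 0 is a singular point because the y'-coefficient 3 + 2/x has a pole at x = 0 and the y-coefficient 3 - 3/x - 12/x^2 has a pole at x = 0.
It is a regular singular point because x P_1(x) = p(x) = 3x + 2 and x^2 P_2(x) = q(x) = 3x^2 - 3x - 12 are polynomials, hence analytic at x = 0.
p(0) = 2,  q(0) = -12.
Indicial equation: r(r-1) + p(0) r + q(0) = 0, i.e. r^2 + (p(0) - 1) r + q(0) = 0, i.e. r^2 + 1 r - 12 = 0.
Discriminant: (1)^2 - 4(-12) = 49, so r = (-1 ± 7)/2.
Solving: r_1 = 3, r_2 = -4.

indicial: r^2 + 1 r - 12 = 0; roots r_1 = 3, r_2 = -4


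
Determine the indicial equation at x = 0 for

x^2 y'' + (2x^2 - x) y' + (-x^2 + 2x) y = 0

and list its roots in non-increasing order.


Divide by x^2 to reach normal form y'' + P_1(x) y' + P_2(x) y = 0 with P_1(x) = 2 - 1/x and P_2(x) = -1 + 2/x.
x = 0 is a singular point because the y'-coefficient 2 - 1/x has a pole at x = 0 and the y-coefficient -1 + 2/x has a pole at x = 0.
It is a regular singular point because x P_1(x) = p(x) = 2x - 1 and x^2 P_2(x) = q(x) = -x^2 + 2x are polynomials, hence analytic at x = 0.
p(0) = -1,  q(0) = 0.
Indicial equation: r(r-1) + p(0) r + q(0) = 0, i.e. r^2 + (p(0) - 1) r + q(0) = 0, i.e. r^2 - 2 r = 0.
Discriminant: (-2)^2 - 4(0) = 4, so r = (2 ± 2)/2.
Solving: r_1 = 2, r_2 = 0.

indicial: r^2 - 2 r = 0; roots r_1 = 2, r_2 = 0


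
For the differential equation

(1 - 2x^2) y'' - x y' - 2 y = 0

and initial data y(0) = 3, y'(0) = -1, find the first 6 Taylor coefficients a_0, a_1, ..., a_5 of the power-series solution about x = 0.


Ansatz: y(x) = sum_{n>=0} a_n x^n, so y'(x) = sum_{n>=1} n a_n x^(n-1) and y''(x) = sum_{n>=2} n(n-1) a_n x^(n-2).
Substitute into P(x) y'' + Q(x) y' + R(x) y = 0 with P(x) = 1 - 2x^2, Q(x) = -x, R(x) = -2, and match powers of x.
Initial conditions: a_0 = 3, a_1 = -1.
Setting the coefficient of each power of x to zero and solving order by order (substituting the coefficients already found):
  x^0: 2 a_2 - 2 a_0 = 0  ->  2 a_2 = 2 a_0 = 6  ->  a_2 = 3
  x^1: 6 a_3 - 3 a_1 = 0  ->  6 a_3 = 3 a_1 = -3  ->  a_3 = -1/2
  x^2: 12 a_4 - 8 a_2 = 0  ->  12 a_4 = 8 a_2 = 24  ->  a_4 = 2
  x^3: 20 a_5 - 17 a_3 = 0  ->  20 a_5 = 17 a_3 = -17/2  ->  a_5 = -17/40
Truncated series: y(x) = 3 - x + 3 x^2 - (1/2) x^3 + 2 x^4 - (17/40) x^5 + O(x^6).

a_0 = 3; a_1 = -1; a_2 = 3; a_3 = -1/2; a_4 = 2; a_5 = -17/40


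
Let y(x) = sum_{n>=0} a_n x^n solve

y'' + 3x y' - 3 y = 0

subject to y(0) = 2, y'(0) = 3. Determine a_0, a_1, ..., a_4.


Ansatz: y(x) = sum_{n>=0} a_n x^n, so y'(x) = sum_{n>=1} n a_n x^(n-1) and y''(x) = sum_{n>=2} n(n-1) a_n x^(n-2).
Substitute into P(x) y'' + Q(x) y' + R(x) y = 0 with P(x) = 1, Q(x) = 3x, R(x) = -3, and match powers of x.
Initial conditions: a_0 = 2, a_1 = 3.
Setting the coefficient of each power of x to zero and solving order by order (substituting the coefficients already found):
  x^0: 2 a_2 - 3 a_0 = 0  ->  2 a_2 = 3 a_0 = 6  ->  a_2 = 3
  x^1: 6 a_3 = 0  ->  a_3 = 0
  x^2: 12 a_4 + 3 a_2 = 0  ->  12 a_4 = -3 a_2 = -9  ->  a_4 = -3/4
Truncated series: y(x) = 2 + 3 x + 3 x^2 - (3/4) x^4 + O(x^5).

a_0 = 2; a_1 = 3; a_2 = 3; a_3 = 0; a_4 = -3/4


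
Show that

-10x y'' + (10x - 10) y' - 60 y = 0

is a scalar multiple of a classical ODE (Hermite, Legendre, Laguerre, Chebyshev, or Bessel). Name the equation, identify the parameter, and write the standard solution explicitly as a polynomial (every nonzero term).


All three coefficients share the factor -10; dividing through by -10 gives  x y'' + (1 - x) y' + 6 y = 0.
This matches the Laguerre equation x y'' + (1 - x) y' + n y = 0 with n = 6; the polynomial solution is L_6(x).
With y = sum_k a_k x^k, matching x^k gives (k+1)k a_{k+1} + (k+1) a_{k+1} - k a_k + n a_k = 0, i.e. (k+1)^2 a_{k+1} = (k - n) a_k = (k - 6) a_k. The right side vanishes at k = 6, so the series terminates at degree 6.
Standard normalization L_n(0) = 1 gives a_0 = 1. Work upward with a_{k+1} = (k - 6) a_k / (k+1)^2:
  a_1 = (0 - 6)(1) / 1^2 = -6/1 = -6
  a_2 = (1 - 6)(-6) / 2^2 = 30/4 = 15/2
  a_3 = (2 - 6)(15/2) / 3^2 = -30/9 = -10/3
  a_4 = (3 - 6)(-10/3) / 4^2 = 10/16 = 5/8
  a_5 = (4 - 6)(5/8) / 5^2 = (-5/4)/25 = -1/20
  a_6 = (5 - 6)(-1/20) / 6^2 = (1/20)/36 = 1/720
Hence L_6(x) = x^6/720 - x^5/20 + 5 x^4/8 - 10 x^3/3 + 15 x^2/2 - 6 x + 1.

L_6(x); series = x^6/720 - x^5/20 + 5 x^4/8 - 10 x^3/3 + 15 x^2/2 - 6 x + 1


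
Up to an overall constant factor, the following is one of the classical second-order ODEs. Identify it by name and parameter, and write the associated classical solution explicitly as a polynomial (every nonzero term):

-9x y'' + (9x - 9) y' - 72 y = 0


All three coefficients share the factor -9; dividing through by -9 gives  x y'' + (1 - x) y' + 8 y = 0.
This matches the Laguerre equation x y'' + (1 - x) y' + n y = 0 with n = 8; the polynomial solution is L_8(x).
With y = sum_k a_k x^k, matching x^k gives (k+1)k a_{k+1} + (k+1) a_{k+1} - k a_k + n a_k = 0, i.e. (k+1)^2 a_{k+1} = (k - n) a_k = (k - 8) a_k. The right side vanishes at k = 8, so the series terminates at degree 8.
Standard normalization L_n(0) = 1 gives a_0 = 1. Work upward with a_{k+1} = (k - 8) a_k / (k+1)^2:
  a_1 = (0 - 8)(1) / 1^2 = -8/1 = -8
  a_2 = (1 - 8)(-8) / 2^2 = 56/4 = 14
  a_3 = (2 - 8)(14) / 3^2 = -84/9 = -28/3
  a_4 = (3 - 8)(-28/3) / 4^2 = (140/3)/16 = 35/12
  a_5 = (4 - 8)(35/12) / 5^2 = (-35/3)/25 = -7/15
  a_6 = (5 - 8)(-7/15) / 6^2 = (7/5)/36 = 7/180
  a_7 = (6 - 8)(7/180) / 7^2 = (-7/90)/49 = -1/630
  a_8 = (7 - 8)(-1/630) / 8^2 = (1/630)/64 = 1/40320
Hence L_8(x) = x^8/40320 - x^7/630 + 7 x^6/180 - 7 x^5/15 + 35 x^4/12 - 28 x^3/3 + 14 x^2 - 8 x + 1.

L_8(x); series = x^8/40320 - x^7/630 + 7 x^6/180 - 7 x^5/15 + 35 x^4/12 - 28 x^3/3 + 14 x^2 - 8 x + 1


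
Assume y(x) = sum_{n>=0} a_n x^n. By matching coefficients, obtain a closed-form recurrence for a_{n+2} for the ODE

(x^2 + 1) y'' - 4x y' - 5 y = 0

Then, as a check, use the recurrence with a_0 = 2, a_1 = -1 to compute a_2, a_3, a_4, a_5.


Substitute y = sum_n a_n x^n.
(1 + 1 x^2) y'' contributes (n+2)(n+1) a_{n+2} + n(n-1) a_n at x^n.
-4 x y'(x) contributes -4 n a_n at x^n.
-5 y(x) contributes -5 a_n at x^n.
Matching x^n: (n+2)(n+1) a_{n+2} + (n(n-1) - 4 n - 5) a_n = 0.
Thus a_{n+2} = (-n(n-1) + 4 n + 5) / ((n+1)(n+2)) * a_n.

Check with a_0 = 2, a_1 = -1 (apply the recurrence for n = 0, 1, 2, 3): a_0 = 2, a_1 = -1, a_2 = 5, a_3 = -3/2, a_4 = 55/12, a_5 = -33/40.

a_(n+2) = (-n(n-1) + 4 n + 5) / ((n+1)(n+2)) * a_n; check: a_0 = 2, a_1 = -1, a_2 = 5, a_3 = -3/2, a_4 = 55/12, a_5 = -33/40


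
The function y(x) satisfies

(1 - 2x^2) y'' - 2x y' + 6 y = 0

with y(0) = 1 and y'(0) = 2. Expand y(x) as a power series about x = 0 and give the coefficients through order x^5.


Ansatz: y(x) = sum_{n>=0} a_n x^n, so y'(x) = sum_{n>=1} n a_n x^(n-1) and y''(x) = sum_{n>=2} n(n-1) a_n x^(n-2).
Substitute into P(x) y'' + Q(x) y' + R(x) y = 0 with P(x) = 1 - 2x^2, Q(x) = -2x, R(x) = 6, and match powers of x.
Initial conditions: a_0 = 1, a_1 = 2.
Setting the coefficient of each power of x to zero and solving order by order (substituting the coefficients already found):
  x^0: 2 a_2 + 6 a_0 = 0  ->  2 a_2 = -6 a_0 = -6  ->  a_2 = -3
  x^1: 6 a_3 + 4 a_1 = 0  ->  6 a_3 = -4 a_1 = -8  ->  a_3 = -4/3
  x^2: 12 a_4 - 2 a_2 = 0  ->  12 a_4 = 2 a_2 = -6  ->  a_4 = -1/2
  x^3: 20 a_5 - 12 a_3 = 0  ->  20 a_5 = 12 a_3 = -16  ->  a_5 = -4/5
Truncated series: y(x) = 1 + 2 x - 3 x^2 - (4/3) x^3 - (1/2) x^4 - (4/5) x^5 + O(x^6).

a_0 = 1; a_1 = 2; a_2 = -3; a_3 = -4/3; a_4 = -1/2; a_5 = -4/5


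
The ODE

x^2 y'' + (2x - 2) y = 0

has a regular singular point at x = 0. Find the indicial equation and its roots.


Divide by x^2 to reach normal form y'' + P_1(x) y' + P_2(x) y = 0 with P_1(x) = 0 and P_2(x) = 2/x - 2/x^2.
x = 0 is a singular point because the y-coefficient 2/x - 2/x^2 has a pole at x = 0.
It is a regular singular point because x P_1(x) = p(x) = 0 and x^2 P_2(x) = q(x) = 2x - 2 are polynomials, hence analytic at x = 0.
p(0) = 0,  q(0) = -2.
Indicial equation: r(r-1) + p(0) r + q(0) = 0, i.e. r^2 + (p(0) - 1) r + q(0) = 0, i.e. r^2 - 1 r - 2 = 0.
Discriminant: (-1)^2 - 4(-2) = 9, so r = (1 ± 3)/2.
Solving: r_1 = 2, r_2 = -1.

indicial: r^2 - 1 r - 2 = 0; roots r_1 = 2, r_2 = -1


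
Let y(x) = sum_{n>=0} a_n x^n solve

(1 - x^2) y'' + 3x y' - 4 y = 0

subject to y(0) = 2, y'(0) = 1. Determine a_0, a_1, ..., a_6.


Ansatz: y(x) = sum_{n>=0} a_n x^n, so y'(x) = sum_{n>=1} n a_n x^(n-1) and y''(x) = sum_{n>=2} n(n-1) a_n x^(n-2).
Substitute into P(x) y'' + Q(x) y' + R(x) y = 0 with P(x) = 1 - x^2, Q(x) = 3x, R(x) = -4, and match powers of x.
Initial conditions: a_0 = 2, a_1 = 1.
Setting the coefficient of each power of x to zero and solving order by order (substituting the coefficients already found):
  x^0: 2 a_2 - 4 a_0 = 0  ->  2 a_2 = 4 a_0 = 8  ->  a_2 = 4
  x^1: 6 a_3 - a_1 = 0  ->  6 a_3 = a_1 = 1  ->  a_3 = 1/6
  x^2: 12 a_4 = 0  ->  a_4 = 0
  x^3: 20 a_5 - a_3 = 0  ->  20 a_5 = a_3 = 1/6  ->  a_5 = 1/120
  x^4: 30 a_6 - 4 a_4 = 0  ->  30 a_6 = 4 a_4 = 0  ->  a_6 = 0
Truncated series: y(x) = 2 + x + 4 x^2 + (1/6) x^3 + (1/120) x^5 + O(x^7).

a_0 = 2; a_1 = 1; a_2 = 4; a_3 = 1/6; a_4 = 0; a_5 = 1/120; a_6 = 0


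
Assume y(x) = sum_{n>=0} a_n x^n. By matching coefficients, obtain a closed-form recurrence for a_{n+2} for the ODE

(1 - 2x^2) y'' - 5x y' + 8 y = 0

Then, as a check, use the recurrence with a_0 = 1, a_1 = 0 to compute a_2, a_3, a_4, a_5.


Substitute y = sum_n a_n x^n.
(1 - 2 x^2) y'' contributes (n+2)(n+1) a_{n+2} - 2 n(n-1) a_n at x^n.
-5 x y'(x) contributes -5 n a_n at x^n.
8 y(x) contributes 8 a_n at x^n.
Matching x^n: (n+2)(n+1) a_{n+2} + (-2 n(n-1) - 5 n + 8) a_n = 0.
Thus a_{n+2} = (2 n(n-1) + 5 n - 8) / ((n+1)(n+2)) * a_n.

Check with a_0 = 1, a_1 = 0 (apply the recurrence for n = 0, 1, 2, 3): a_0 = 1, a_1 = 0, a_2 = -4, a_3 = 0, a_4 = -2, a_5 = 0.

a_(n+2) = (2 n(n-1) + 5 n - 8) / ((n+1)(n+2)) * a_n; check: a_0 = 1, a_1 = 0, a_2 = -4, a_3 = 0, a_4 = -2, a_5 = 0


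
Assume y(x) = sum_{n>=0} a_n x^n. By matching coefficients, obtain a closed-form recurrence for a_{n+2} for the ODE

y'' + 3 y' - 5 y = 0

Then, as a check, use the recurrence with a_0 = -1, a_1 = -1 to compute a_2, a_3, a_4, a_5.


Substitute y = sum_n a_n x^n.
y''(x) has coefficient (n+2)(n+1) a_{n+2} at x^n;
3 y'(x) has coefficient 3 (n+1) a_{n+1} at x^n;
-5 y(x) has coefficient -5 a_n at x^n.
Matching x^n: (n+2)(n+1) a_{n+2} + 3 (n+1) a_{n+1} - 5 a_n = 0.
Thus a_{n+2} = [-3 (n+1) a_{n+1} + 5 a_n] / ((n+1)(n+2)).

Check with a_0 = -1, a_1 = -1 (apply the recurrence for n = 0, 1, 2, 3): a_0 = -1, a_1 = -1, a_2 = -1, a_3 = 1/6, a_4 = -13/24, a_5 = 11/30.

a_(n+2) = [-3 (n+1) a_(n+1) + 5 a_n] / ((n+1)(n+2)); check: a_0 = -1, a_1 = -1, a_2 = -1, a_3 = 1/6, a_4 = -13/24, a_5 = 11/30


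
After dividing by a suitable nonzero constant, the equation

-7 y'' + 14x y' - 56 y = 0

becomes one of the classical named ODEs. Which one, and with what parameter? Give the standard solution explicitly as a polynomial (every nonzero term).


All three coefficients share the factor -7; dividing through by -7 gives  y'' - 2x y' + 8 y = 0.
This matches the Hermite equation y'' - 2x y' + 2n y = 0 with 2n = 8, so n = 4; the polynomial solution is H_4(x).
With y = sum_k a_k x^k, matching x^k gives (k+2)(k+1) a_{k+2} = 2(k - n) a_k = 2(k - 4) a_k. The right side vanishes at k = 4, so the series with the parity of 4 terminates at degree 4.
Standard normalization: leading coefficient of H_n is 2^n, so a_4 = 2^4 = 16. Work downward with a_k = (k+1)(k+2) a_{k+2} / (2(k - n)):
  a_2 = (3)(4)(16) / (2(2 - 4)) = 192/(-4) = -48
  a_0 = (1)(2)(-48) / (2(0 - 4)) = -96/(-8) = 12
Hence H_4(x) = 16 x^4 - 48 x^2 + 12.

H_4(x); series = 16 x^4 - 48 x^2 + 12


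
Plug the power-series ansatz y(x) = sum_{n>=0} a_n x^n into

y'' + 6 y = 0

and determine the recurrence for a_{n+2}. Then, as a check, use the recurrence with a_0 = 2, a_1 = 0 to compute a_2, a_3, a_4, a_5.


Substitute y = sum_n a_n x^n into y'' + (const) y = 0.
y''(x) = sum_{n>=0} (n+2)(n+1) a_{n+2} x^n.
The ODE becomes sum_n [(n+2)(n+1) a_{n+2} + 6 a_n] x^n = 0.
Setting each coefficient to zero gives the recurrence:
  (n+2)(n+1) a_{n+2} + 6 a_n = 0,
  a_{n+2} = -6 / ((n+1)(n+2)) a_n.

Check with a_0 = 2, a_1 = 0 (apply the recurrence for n = 0, 1, 2, 3): a_0 = 2, a_1 = 0, a_2 = -6, a_3 = 0, a_4 = 3, a_5 = 0.

a_{n+2} = -6/((n+1)(n+2)) * a_n; check: a_0 = 2, a_1 = 0, a_2 = -6, a_3 = 0, a_4 = 3, a_5 = 0


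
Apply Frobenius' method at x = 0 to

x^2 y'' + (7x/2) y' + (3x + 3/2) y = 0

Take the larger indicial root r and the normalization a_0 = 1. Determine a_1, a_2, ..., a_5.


Write in Frobenius form y'' + (p(x)/x) y' + (q(x)/x^2) y = 0:
  p(x) = 7/2,  q(x) = 3x + 3/2.
Indicial equation: r(r-1) + (7/2) r + (3/2) = 0 -> roots r_1 = -1, r_2 = -3/2.
Take r = r_1 = -1. Let y(x) = x^r sum_{n>=0} a_n x^n with a_0 = 1.
Substitute y = x^r sum a_n x^n and match x^{r+n}. The recurrence is
  D(n) a_n + 3 a_{n-1} = 0,  where D(n) = (r+n)(r+n-1) + (7/2)(r+n) + (3/2).
  a_n = -3 / D(n) * a_{n-1}.
Since the indicial polynomial factors as (r - r_1)(r - r_2), D(n) = (r_1 + n - r_1)(r_1 + n - r_2) = n(n + 1/2).
Evaluating step by step (a_0 = 1):
  n = 1: D(1) = 1(1 + 1/2) = 3/2; numerator = -3(1) = -3; a_1 = (-3)/(3/2) = -2
  n = 2: D(2) = 2(2 + 1/2) = 5; numerator = -3(-2) = 6; a_2 = (6)/(5) = 6/5
  n = 3: D(3) = 3(3 + 1/2) = 21/2; numerator = -3(6/5) = -18/5; a_3 = (-18/5)/(21/2) = -12/35
  n = 4: D(4) = 4(4 + 1/2) = 18; numerator = -3(-12/35) = 36/35; a_4 = (36/35)/(18) = 2/35
  n = 5: D(5) = 5(5 + 1/2) = 55/2; numerator = -3(2/35) = -6/35; a_5 = (-6/35)/(55/2) = -12/1925

r = -1; a_0 = 1; a_1 = -2; a_2 = 6/5; a_3 = -12/35; a_4 = 2/35; a_5 = -12/1925


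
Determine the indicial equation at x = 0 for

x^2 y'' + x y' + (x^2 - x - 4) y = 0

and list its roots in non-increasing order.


Divide by x^2 to reach normal form y'' + P_1(x) y' + P_2(x) y = 0 with P_1(x) = 1/x and P_2(x) = 1 - 1/x - 4/x^2.
x = 0 is a singular point because the y'-coefficient 1/x has a pole at x = 0 and the y-coefficient 1 - 1/x - 4/x^2 has a pole at x = 0.
It is a regular singular point because x P_1(x) = p(x) = 1 and x^2 P_2(x) = q(x) = x^2 - x - 4 are polynomials, hence analytic at x = 0.
p(0) = 1,  q(0) = -4.
Indicial equation: r(r-1) + p(0) r + q(0) = 0, i.e. r^2 + (p(0) - 1) r + q(0) = 0, i.e. r^2 - 4 = 0.
Discriminant: (0)^2 - 4(-4) = 16, so r = (0 ± 4)/2.
Solving: r_1 = 2, r_2 = -2.

indicial: r^2 - 4 = 0; roots r_1 = 2, r_2 = -2


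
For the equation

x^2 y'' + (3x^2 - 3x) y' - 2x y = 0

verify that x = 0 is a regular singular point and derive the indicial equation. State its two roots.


Divide by x^2 to reach normal form y'' + P_1(x) y' + P_2(x) y = 0 with P_1(x) = 3 - 3/x and P_2(x) = -2/x.
x = 0 is a singular point because the y'-coefficient 3 - 3/x has a pole at x = 0 and the y-coefficient -2/x has a pole at x = 0.
It is a regular singular point because x P_1(x) = p(x) = 3x - 3 and x^2 P_2(x) = q(x) = -2x are polynomials, hence analytic at x = 0.
p(0) = -3,  q(0) = 0.
Indicial equation: r(r-1) + p(0) r + q(0) = 0, i.e. r^2 + (p(0) - 1) r + q(0) = 0, i.e. r^2 - 4 r = 0.
Discriminant: (-4)^2 - 4(0) = 16, so r = (4 ± 4)/2.
Solving: r_1 = 4, r_2 = 0.

indicial: r^2 - 4 r = 0; roots r_1 = 4, r_2 = 0


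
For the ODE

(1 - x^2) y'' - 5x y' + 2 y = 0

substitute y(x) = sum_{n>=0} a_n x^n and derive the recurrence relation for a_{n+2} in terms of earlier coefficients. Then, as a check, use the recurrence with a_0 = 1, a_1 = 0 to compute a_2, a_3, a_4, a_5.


Substitute y = sum_n a_n x^n.
(1 - 1 x^2) y'' contributes (n+2)(n+1) a_{n+2} - n(n-1) a_n at x^n.
-5 x y'(x) contributes -5 n a_n at x^n.
2 y(x) contributes 2 a_n at x^n.
Matching x^n: (n+2)(n+1) a_{n+2} + (-n(n-1) - 5 n + 2) a_n = 0.
Thus a_{n+2} = (n(n-1) + 5 n - 2) / ((n+1)(n+2)) * a_n.

Check with a_0 = 1, a_1 = 0 (apply the recurrence for n = 0, 1, 2, 3): a_0 = 1, a_1 = 0, a_2 = -1, a_3 = 0, a_4 = -5/6, a_5 = 0.

a_(n+2) = (n(n-1) + 5 n - 2) / ((n+1)(n+2)) * a_n; check: a_0 = 1, a_1 = 0, a_2 = -1, a_3 = 0, a_4 = -5/6, a_5 = 0


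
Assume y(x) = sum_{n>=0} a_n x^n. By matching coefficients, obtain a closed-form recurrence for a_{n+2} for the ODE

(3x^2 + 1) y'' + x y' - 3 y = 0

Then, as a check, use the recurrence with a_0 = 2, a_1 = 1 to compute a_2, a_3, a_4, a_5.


Substitute y = sum_n a_n x^n.
(1 + 3 x^2) y'' contributes (n+2)(n+1) a_{n+2} + 3 n(n-1) a_n at x^n.
x y'(x) contributes n a_n at x^n.
-3 y(x) contributes -3 a_n at x^n.
Matching x^n: (n+2)(n+1) a_{n+2} + (3 n(n-1) + n - 3) a_n = 0.
Thus a_{n+2} = (-3 n(n-1) - n + 3) / ((n+1)(n+2)) * a_n.

Check with a_0 = 2, a_1 = 1 (apply the recurrence for n = 0, 1, 2, 3): a_0 = 2, a_1 = 1, a_2 = 3, a_3 = 1/3, a_4 = -5/4, a_5 = -3/10.

a_(n+2) = (-3 n(n-1) - n + 3) / ((n+1)(n+2)) * a_n; check: a_0 = 2, a_1 = 1, a_2 = 3, a_3 = 1/3, a_4 = -5/4, a_5 = -3/10


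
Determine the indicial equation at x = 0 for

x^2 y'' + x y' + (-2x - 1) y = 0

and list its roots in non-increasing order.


Divide by x^2 to reach normal form y'' + P_1(x) y' + P_2(x) y = 0 with P_1(x) = 1/x and P_2(x) = -2/x - 1/x^2.
x = 0 is a singular point because the y'-coefficient 1/x has a pole at x = 0 and the y-coefficient -2/x - 1/x^2 has a pole at x = 0.
It is a regular singular point because x P_1(x) = p(x) = 1 and x^2 P_2(x) = q(x) = -2x - 1 are polynomials, hence analytic at x = 0.
p(0) = 1,  q(0) = -1.
Indicial equation: r(r-1) + p(0) r + q(0) = 0, i.e. r^2 + (p(0) - 1) r + q(0) = 0, i.e. r^2 - 1 = 0.
Discriminant: (0)^2 - 4(-1) = 4, so r = (0 ± 2)/2.
Solving: r_1 = 1, r_2 = -1.

indicial: r^2 - 1 = 0; roots r_1 = 1, r_2 = -1


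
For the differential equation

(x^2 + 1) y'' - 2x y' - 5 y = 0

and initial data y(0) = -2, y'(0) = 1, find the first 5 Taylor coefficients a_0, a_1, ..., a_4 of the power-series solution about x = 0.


Ansatz: y(x) = sum_{n>=0} a_n x^n, so y'(x) = sum_{n>=1} n a_n x^(n-1) and y''(x) = sum_{n>=2} n(n-1) a_n x^(n-2).
Substitute into P(x) y'' + Q(x) y' + R(x) y = 0 with P(x) = x^2 + 1, Q(x) = -2x, R(x) = -5, and match powers of x.
Initial conditions: a_0 = -2, a_1 = 1.
Setting the coefficient of each power of x to zero and solving order by order (substituting the coefficients already found):
  x^0: 2 a_2 - 5 a_0 = 0  ->  2 a_2 = 5 a_0 = -10  ->  a_2 = -5
  x^1: 6 a_3 - 7 a_1 = 0  ->  6 a_3 = 7 a_1 = 7  ->  a_3 = 7/6
  x^2: 12 a_4 - 7 a_2 = 0  ->  12 a_4 = 7 a_2 = -35  ->  a_4 = -35/12
Truncated series: y(x) = -2 + x - 5 x^2 + (7/6) x^3 - (35/12) x^4 + O(x^5).

a_0 = -2; a_1 = 1; a_2 = -5; a_3 = 7/6; a_4 = -35/12


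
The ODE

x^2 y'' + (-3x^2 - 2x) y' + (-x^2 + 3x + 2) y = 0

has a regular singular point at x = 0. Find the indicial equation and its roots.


Divide by x^2 to reach normal form y'' + P_1(x) y' + P_2(x) y = 0 with P_1(x) = -3 - 2/x and P_2(x) = -1 + 3/x + 2/x^2.
x = 0 is a singular point because the y'-coefficient -3 - 2/x has a pole at x = 0 and the y-coefficient -1 + 3/x + 2/x^2 has a pole at x = 0.
It is a regular singular point because x P_1(x) = p(x) = -3x - 2 and x^2 P_2(x) = q(x) = -x^2 + 3x + 2 are polynomials, hence analytic at x = 0.
p(0) = -2,  q(0) = 2.
Indicial equation: r(r-1) + p(0) r + q(0) = 0, i.e. r^2 + (p(0) - 1) r + q(0) = 0, i.e. r^2 - 3 r + 2 = 0.
Discriminant: (-3)^2 - 4(2) = 1, so r = (3 ± 1)/2.
Solving: r_1 = 2, r_2 = 1.

indicial: r^2 - 3 r + 2 = 0; roots r_1 = 2, r_2 = 1


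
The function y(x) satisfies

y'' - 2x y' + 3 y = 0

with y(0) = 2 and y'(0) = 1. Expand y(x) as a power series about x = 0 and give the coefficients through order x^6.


Ansatz: y(x) = sum_{n>=0} a_n x^n, so y'(x) = sum_{n>=1} n a_n x^(n-1) and y''(x) = sum_{n>=2} n(n-1) a_n x^(n-2).
Substitute into P(x) y'' + Q(x) y' + R(x) y = 0 with P(x) = 1, Q(x) = -2x, R(x) = 3, and match powers of x.
Initial conditions: a_0 = 2, a_1 = 1.
Setting the coefficient of each power of x to zero and solving order by order (substituting the coefficients already found):
  x^0: 2 a_2 + 3 a_0 = 0  ->  2 a_2 = -3 a_0 = -6  ->  a_2 = -3
  x^1: 6 a_3 + a_1 = 0  ->  6 a_3 = -a_1 = -1  ->  a_3 = -1/6
  x^2: 12 a_4 - a_2 = 0  ->  12 a_4 = a_2 = -3  ->  a_4 = -1/4
  x^3: 20 a_5 - 3 a_3 = 0  ->  20 a_5 = 3 a_3 = -1/2  ->  a_5 = -1/40
  x^4: 30 a_6 - 5 a_4 = 0  ->  30 a_6 = 5 a_4 = -5/4  ->  a_6 = -1/24
Truncated series: y(x) = 2 + x - 3 x^2 - (1/6) x^3 - (1/4) x^4 - (1/40) x^5 - (1/24) x^6 + O(x^7).

a_0 = 2; a_1 = 1; a_2 = -3; a_3 = -1/6; a_4 = -1/4; a_5 = -1/40; a_6 = -1/24


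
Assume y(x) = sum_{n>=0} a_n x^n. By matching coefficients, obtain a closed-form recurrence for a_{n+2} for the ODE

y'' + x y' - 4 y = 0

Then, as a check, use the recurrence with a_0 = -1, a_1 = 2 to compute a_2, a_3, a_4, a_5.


Substitute y = sum_n a_n x^n.
y''(x) has coefficient (n+2)(n+1) a_{n+2} at x^n;
x y'(x) has coefficient n a_n at x^n (shift);
-4 y(x) has coefficient -4 a_n at x^n.
Matching x^n: (n+2)(n+1) a_{n+2} + (n - 4) a_n = 0.
Thus a_{n+2} = (-n + 4) / ((n+1)(n+2)) * a_n.

Check with a_0 = -1, a_1 = 2 (apply the recurrence for n = 0, 1, 2, 3): a_0 = -1, a_1 = 2, a_2 = -2, a_3 = 1, a_4 = -1/3, a_5 = 1/20.

a_(n+2) = (-n + 4) / ((n+1)(n+2)) * a_n; check: a_0 = -1, a_1 = 2, a_2 = -2, a_3 = 1, a_4 = -1/3, a_5 = 1/20


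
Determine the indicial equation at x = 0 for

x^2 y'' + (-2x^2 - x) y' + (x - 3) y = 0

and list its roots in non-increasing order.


Divide by x^2 to reach normal form y'' + P_1(x) y' + P_2(x) y = 0 with P_1(x) = -2 - 1/x and P_2(x) = 1/x - 3/x^2.
x = 0 is a singular point because the y'-coefficient -2 - 1/x has a pole at x = 0 and the y-coefficient 1/x - 3/x^2 has a pole at x = 0.
It is a regular singular point because x P_1(x) = p(x) = -2x - 1 and x^2 P_2(x) = q(x) = x - 3 are polynomials, hence analytic at x = 0.
p(0) = -1,  q(0) = -3.
Indicial equation: r(r-1) + p(0) r + q(0) = 0, i.e. r^2 + (p(0) - 1) r + q(0) = 0, i.e. r^2 - 2 r - 3 = 0.
Discriminant: (-2)^2 - 4(-3) = 16, so r = (2 ± 4)/2.
Solving: r_1 = 3, r_2 = -1.

indicial: r^2 - 2 r - 3 = 0; roots r_1 = 3, r_2 = -1


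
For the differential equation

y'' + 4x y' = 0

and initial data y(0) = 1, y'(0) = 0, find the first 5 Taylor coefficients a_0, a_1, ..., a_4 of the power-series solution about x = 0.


Ansatz: y(x) = sum_{n>=0} a_n x^n, so y'(x) = sum_{n>=1} n a_n x^(n-1) and y''(x) = sum_{n>=2} n(n-1) a_n x^(n-2).
Substitute into P(x) y'' + Q(x) y' + R(x) y = 0 with P(x) = 1, Q(x) = 4x, R(x) = 0, and match powers of x.
Initial conditions: a_0 = 1, a_1 = 0.
Setting the coefficient of each power of x to zero and solving order by order (substituting the coefficients already found):
  x^0: 2 a_2 = 0  ->  a_2 = 0
  x^1: 6 a_3 + 4 a_1 = 0  ->  6 a_3 = -4 a_1 = 0  ->  a_3 = 0
  x^2: 12 a_4 + 8 a_2 = 0  ->  12 a_4 = -8 a_2 = 0  ->  a_4 = 0
Truncated series: y(x) = 1 + O(x^5).

a_0 = 1; a_1 = 0; a_2 = 0; a_3 = 0; a_4 = 0


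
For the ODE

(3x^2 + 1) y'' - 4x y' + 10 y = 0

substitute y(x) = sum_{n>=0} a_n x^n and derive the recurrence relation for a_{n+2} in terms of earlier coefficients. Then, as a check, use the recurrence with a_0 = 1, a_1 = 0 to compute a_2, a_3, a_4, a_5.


Substitute y = sum_n a_n x^n.
(1 + 3 x^2) y'' contributes (n+2)(n+1) a_{n+2} + 3 n(n-1) a_n at x^n.
-4 x y'(x) contributes -4 n a_n at x^n.
10 y(x) contributes 10 a_n at x^n.
Matching x^n: (n+2)(n+1) a_{n+2} + (3 n(n-1) - 4 n + 10) a_n = 0.
Thus a_{n+2} = (-3 n(n-1) + 4 n - 10) / ((n+1)(n+2)) * a_n.

Check with a_0 = 1, a_1 = 0 (apply the recurrence for n = 0, 1, 2, 3): a_0 = 1, a_1 = 0, a_2 = -5, a_3 = 0, a_4 = 10/3, a_5 = 0.

a_(n+2) = (-3 n(n-1) + 4 n - 10) / ((n+1)(n+2)) * a_n; check: a_0 = 1, a_1 = 0, a_2 = -5, a_3 = 0, a_4 = 10/3, a_5 = 0


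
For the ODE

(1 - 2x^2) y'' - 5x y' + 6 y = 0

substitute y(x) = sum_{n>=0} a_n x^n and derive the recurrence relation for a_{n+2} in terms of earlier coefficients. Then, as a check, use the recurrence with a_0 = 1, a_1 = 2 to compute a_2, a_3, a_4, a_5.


Substitute y = sum_n a_n x^n.
(1 - 2 x^2) y'' contributes (n+2)(n+1) a_{n+2} - 2 n(n-1) a_n at x^n.
-5 x y'(x) contributes -5 n a_n at x^n.
6 y(x) contributes 6 a_n at x^n.
Matching x^n: (n+2)(n+1) a_{n+2} + (-2 n(n-1) - 5 n + 6) a_n = 0.
Thus a_{n+2} = (2 n(n-1) + 5 n - 6) / ((n+1)(n+2)) * a_n.

Check with a_0 = 1, a_1 = 2 (apply the recurrence for n = 0, 1, 2, 3): a_0 = 1, a_1 = 2, a_2 = -3, a_3 = -1/3, a_4 = -2, a_5 = -7/20.

a_(n+2) = (2 n(n-1) + 5 n - 6) / ((n+1)(n+2)) * a_n; check: a_0 = 1, a_1 = 2, a_2 = -3, a_3 = -1/3, a_4 = -2, a_5 = -7/20


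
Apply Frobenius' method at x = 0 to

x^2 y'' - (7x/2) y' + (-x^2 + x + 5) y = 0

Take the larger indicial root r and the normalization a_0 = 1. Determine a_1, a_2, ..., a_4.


Write in Frobenius form y'' + (p(x)/x) y' + (q(x)/x^2) y = 0:
  p(x) = -7/2,  q(x) = -x^2 + x + 5.
Indicial equation: r(r-1) + (-7/2) r + (5) = 0 -> roots r_1 = 5/2, r_2 = 2.
Take r = r_1 = 5/2. Let y(x) = x^r sum_{n>=0} a_n x^n with a_0 = 1.
Substitute y = x^r sum a_n x^n and match x^{r+n}. The recurrence is
  D(n) a_n + 1 a_{n-1} - 1 a_{n-2} = 0,  where D(n) = (r+n)(r+n-1) + (-7/2)(r+n) + (5).
  a_n = [-1 a_{n-1} + 1 a_{n-2}] / D(n).
Since the indicial polynomial factors as (r - r_1)(r - r_2), D(n) = (r_1 + n - r_1)(r_1 + n - r_2) = n(n + 1/2).
Evaluating step by step (a_0 = 1):
  n = 1: D(1) = 1(1 + 1/2) = 3/2; numerator = -1(1) = -1; a_1 = (-1)/(3/2) = -2/3
  n = 2: D(2) = 2(2 + 1/2) = 5; numerator = -1(-2/3) + 1(1) = 5/3; a_2 = (5/3)/(5) = 1/3
  n = 3: D(3) = 3(3 + 1/2) = 21/2; numerator = -1(1/3) + 1(-2/3) = -1; a_3 = (-1)/(21/2) = -2/21
  n = 4: D(4) = 4(4 + 1/2) = 18; numerator = -1(-2/21) + 1(1/3) = 3/7; a_4 = (3/7)/(18) = 1/42

r = 5/2; a_0 = 1; a_1 = -2/3; a_2 = 1/3; a_3 = -2/21; a_4 = 1/42


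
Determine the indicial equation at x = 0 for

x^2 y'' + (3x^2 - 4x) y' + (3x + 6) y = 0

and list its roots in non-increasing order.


Divide by x^2 to reach normal form y'' + P_1(x) y' + P_2(x) y = 0 with P_1(x) = 3 - 4/x and P_2(x) = 3/x + 6/x^2.
x = 0 is a singular point because the y'-coefficient 3 - 4/x has a pole at x = 0 and the y-coefficient 3/x + 6/x^2 has a pole at x = 0.
It is a regular singular point because x P_1(x) = p(x) = 3x - 4 and x^2 P_2(x) = q(x) = 3x + 6 are polynomials, hence analytic at x = 0.
p(0) = -4,  q(0) = 6.
Indicial equation: r(r-1) + p(0) r + q(0) = 0, i.e. r^2 + (p(0) - 1) r + q(0) = 0, i.e. r^2 - 5 r + 6 = 0.
Discriminant: (-5)^2 - 4(6) = 1, so r = (5 ± 1)/2.
Solving: r_1 = 3, r_2 = 2.

indicial: r^2 - 5 r + 6 = 0; roots r_1 = 3, r_2 = 2


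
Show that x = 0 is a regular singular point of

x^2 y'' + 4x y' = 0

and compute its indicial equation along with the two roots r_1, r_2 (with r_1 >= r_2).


Divide by x^2 to reach normal form y'' + P_1(x) y' + P_2(x) y = 0 with P_1(x) = 4/x and P_2(x) = 0.
x = 0 is a singular point because the y'-coefficient 4/x has a pole at x = 0.
It is a regular singular point because x P_1(x) = p(x) = 4 and x^2 P_2(x) = q(x) = 0 are polynomials, hence analytic at x = 0.
p(0) = 4,  q(0) = 0.
Indicial equation: r(r-1) + p(0) r + q(0) = 0, i.e. r^2 + (p(0) - 1) r + q(0) = 0, i.e. r^2 + 3 r = 0.
Discriminant: (3)^2 - 4(0) = 9, so r = (-3 ± 3)/2.
Solving: r_1 = 0, r_2 = -3.

indicial: r^2 + 3 r = 0; roots r_1 = 0, r_2 = -3


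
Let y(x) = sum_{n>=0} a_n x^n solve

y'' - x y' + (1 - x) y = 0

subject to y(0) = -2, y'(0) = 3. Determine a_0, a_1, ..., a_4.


Ansatz: y(x) = sum_{n>=0} a_n x^n, so y'(x) = sum_{n>=1} n a_n x^(n-1) and y''(x) = sum_{n>=2} n(n-1) a_n x^(n-2).
Substitute into P(x) y'' + Q(x) y' + R(x) y = 0 with P(x) = 1, Q(x) = -x, R(x) = 1 - x, and match powers of x.
Initial conditions: a_0 = -2, a_1 = 3.
Setting the coefficient of each power of x to zero and solving order by order (substituting the coefficients already found):
  x^0: 2 a_2 + a_0 = 0  ->  2 a_2 = -a_0 = 2  ->  a_2 = 1
  x^1: 6 a_3 - a_0 = 0  ->  6 a_3 = a_0 = -2  ->  a_3 = -1/3
  x^2: 12 a_4 - a_2 - a_1 = 0  ->  12 a_4 = a_2 + a_1 = 4  ->  a_4 = 1/3
Truncated series: y(x) = -2 + 3 x + x^2 - (1/3) x^3 + (1/3) x^4 + O(x^5).

a_0 = -2; a_1 = 3; a_2 = 1; a_3 = -1/3; a_4 = 1/3
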